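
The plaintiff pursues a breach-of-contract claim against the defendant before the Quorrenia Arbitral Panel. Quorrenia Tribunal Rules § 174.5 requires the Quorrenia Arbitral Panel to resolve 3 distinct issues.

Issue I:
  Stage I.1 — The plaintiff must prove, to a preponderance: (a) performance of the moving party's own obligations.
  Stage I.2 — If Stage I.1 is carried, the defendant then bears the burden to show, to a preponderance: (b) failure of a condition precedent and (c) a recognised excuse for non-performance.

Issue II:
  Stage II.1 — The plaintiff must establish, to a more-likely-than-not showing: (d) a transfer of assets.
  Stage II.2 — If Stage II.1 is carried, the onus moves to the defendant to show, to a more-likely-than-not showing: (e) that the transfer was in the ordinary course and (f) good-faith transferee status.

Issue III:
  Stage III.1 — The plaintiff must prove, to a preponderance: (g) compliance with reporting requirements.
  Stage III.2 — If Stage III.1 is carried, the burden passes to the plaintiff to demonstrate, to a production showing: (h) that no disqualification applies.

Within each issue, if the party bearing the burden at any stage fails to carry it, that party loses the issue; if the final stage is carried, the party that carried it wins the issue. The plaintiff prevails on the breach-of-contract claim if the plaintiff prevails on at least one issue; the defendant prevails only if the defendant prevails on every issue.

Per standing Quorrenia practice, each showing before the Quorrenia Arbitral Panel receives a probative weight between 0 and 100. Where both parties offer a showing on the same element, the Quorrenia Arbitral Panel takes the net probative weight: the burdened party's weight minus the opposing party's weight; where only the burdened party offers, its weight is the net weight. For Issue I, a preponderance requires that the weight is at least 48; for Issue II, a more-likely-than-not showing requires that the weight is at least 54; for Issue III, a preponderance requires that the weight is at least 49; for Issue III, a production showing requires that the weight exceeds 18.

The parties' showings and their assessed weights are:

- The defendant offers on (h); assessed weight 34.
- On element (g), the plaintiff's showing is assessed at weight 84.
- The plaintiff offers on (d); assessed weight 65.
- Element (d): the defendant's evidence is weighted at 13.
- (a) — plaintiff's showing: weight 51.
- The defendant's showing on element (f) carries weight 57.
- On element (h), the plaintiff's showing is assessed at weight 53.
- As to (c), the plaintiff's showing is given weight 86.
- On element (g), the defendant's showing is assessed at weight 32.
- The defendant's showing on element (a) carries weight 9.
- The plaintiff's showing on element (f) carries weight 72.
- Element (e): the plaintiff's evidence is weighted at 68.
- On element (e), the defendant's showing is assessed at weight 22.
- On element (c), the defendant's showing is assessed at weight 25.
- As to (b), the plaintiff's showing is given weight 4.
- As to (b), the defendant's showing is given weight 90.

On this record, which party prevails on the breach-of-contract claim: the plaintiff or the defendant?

— Issue I —
Stage I.1 — burden on plaintiff; standard: a preponderance (weight is at least 48).
    (a): 51 − 9 = 42 < 48 [not met]
  Not every element is met, so the plaintiff fails to carry Stage I.1.
The defendant prevails on this issue.
— Issue II —
At Stage II.1 the plaintiff must meet a more-likely-than-not showing (weight is at least 54): on (d) the weight is 65 less the opposing 13 gives net 52, which does not reach 54, so (d) does not meet the standard.
  Stage II.1 not carried; the plaintiff fails its burden.
The analysis ends at Stage II.1; the defendant prevails on this issue.
— Issue III —
At Stage III.1 the plaintiff must meet a preponderance (weight is at least 49): on (g) the weight is 84 less the opposing 32 gives net 52, which does reach 49, so (g) meets the standard.
  All elements met. The plaintiff retains the burden for Stage III.2.
At Stage III.2 the plaintiff must meet a production showing (weight exceeds 18): on (h) the weight is 53 less the opposing 34 gives net 19, > 18, so (h) meets the standard.
  Stage III.2 carried; the final stage is satisfied.
With every stage satisfied, the plaintiff prevails on this issue.
Per-issue: Issue I → defendant; Issue II → defendant; Issue III → plaintiff. The plaintiff must prevail on at least one issue; overall, the plaintiff prevails.

plaintiff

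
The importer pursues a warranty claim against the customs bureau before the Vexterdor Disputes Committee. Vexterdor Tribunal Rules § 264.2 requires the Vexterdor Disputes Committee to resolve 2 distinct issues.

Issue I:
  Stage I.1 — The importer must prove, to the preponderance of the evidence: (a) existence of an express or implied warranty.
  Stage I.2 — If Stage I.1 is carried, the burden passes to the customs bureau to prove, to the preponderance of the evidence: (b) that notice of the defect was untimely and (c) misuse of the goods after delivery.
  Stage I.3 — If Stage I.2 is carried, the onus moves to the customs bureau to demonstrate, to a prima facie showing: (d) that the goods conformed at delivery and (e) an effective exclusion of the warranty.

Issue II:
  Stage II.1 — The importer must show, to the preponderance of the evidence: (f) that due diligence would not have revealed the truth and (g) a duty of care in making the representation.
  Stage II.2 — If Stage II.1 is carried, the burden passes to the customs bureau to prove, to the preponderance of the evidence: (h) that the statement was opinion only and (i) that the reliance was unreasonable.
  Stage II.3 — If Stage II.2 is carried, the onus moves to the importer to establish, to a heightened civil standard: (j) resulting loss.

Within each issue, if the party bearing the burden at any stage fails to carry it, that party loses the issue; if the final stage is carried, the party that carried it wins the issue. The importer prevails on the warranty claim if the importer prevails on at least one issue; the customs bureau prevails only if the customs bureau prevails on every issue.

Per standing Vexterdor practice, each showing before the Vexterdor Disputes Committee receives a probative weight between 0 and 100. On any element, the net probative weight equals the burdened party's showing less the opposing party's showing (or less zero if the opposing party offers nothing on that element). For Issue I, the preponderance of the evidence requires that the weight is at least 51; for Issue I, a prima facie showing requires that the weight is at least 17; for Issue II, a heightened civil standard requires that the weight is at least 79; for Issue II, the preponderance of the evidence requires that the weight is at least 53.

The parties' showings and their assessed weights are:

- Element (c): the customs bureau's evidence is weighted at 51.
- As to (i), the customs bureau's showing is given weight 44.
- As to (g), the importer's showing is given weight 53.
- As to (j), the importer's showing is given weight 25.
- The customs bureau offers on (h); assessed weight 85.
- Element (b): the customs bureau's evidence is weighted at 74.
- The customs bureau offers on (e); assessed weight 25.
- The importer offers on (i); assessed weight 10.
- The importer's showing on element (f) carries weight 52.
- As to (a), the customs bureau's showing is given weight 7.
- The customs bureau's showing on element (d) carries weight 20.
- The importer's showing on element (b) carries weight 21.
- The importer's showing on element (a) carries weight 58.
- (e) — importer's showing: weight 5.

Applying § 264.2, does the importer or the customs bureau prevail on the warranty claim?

— Issue I —
At Stage I.1 the importer must meet the preponderance of the evidence (weight is at least 51): on (a) the weight is 58 less the opposing 7 gives net 51, ≥ 51, so (a) meets the standard.
  All elements met. The burden passes to the customs bureau.
At Stage I.2 the customs bureau must meet the preponderance of the evidence (weight is at least 51): on (b) the weight is 74 less the opposing 21 gives net 53, ≥ 51, so (b) meets the standard; on (c) the weight is 51, ≥ 51, so (c) meets the standard.
  Stage I.2 carried; the burden remains with the customs bureau.
At Stage I.3 the customs bureau must meet a prima facie showing (weight is at least 17): on (d) the weight is 20, ≥ 17, so (d) meets the standard; on (e) the weight is 25 less the opposing 5 gives net 20, ≥ 17, so (e) meets the standard.
  Stage I.3 carried; the final stage is satisfied.
With every stage satisfied, the customs bureau prevails on this issue.
— Issue II —
Stage II.1 — burden on importer; standard: the preponderance of the evidence (weight is at least 53).
    (f): 52 < 53 [not met]
    (g): 53 ≥ 53 [met]
  Not every element is met, so the importer fails to carry Stage II.1.
The customs bureau prevails on this issue.
Per-issue: Issue I → customs bureau; Issue II → customs bureau. The importer must prevail on at least one issue; overall, the customs bureau prevails.

customs bureau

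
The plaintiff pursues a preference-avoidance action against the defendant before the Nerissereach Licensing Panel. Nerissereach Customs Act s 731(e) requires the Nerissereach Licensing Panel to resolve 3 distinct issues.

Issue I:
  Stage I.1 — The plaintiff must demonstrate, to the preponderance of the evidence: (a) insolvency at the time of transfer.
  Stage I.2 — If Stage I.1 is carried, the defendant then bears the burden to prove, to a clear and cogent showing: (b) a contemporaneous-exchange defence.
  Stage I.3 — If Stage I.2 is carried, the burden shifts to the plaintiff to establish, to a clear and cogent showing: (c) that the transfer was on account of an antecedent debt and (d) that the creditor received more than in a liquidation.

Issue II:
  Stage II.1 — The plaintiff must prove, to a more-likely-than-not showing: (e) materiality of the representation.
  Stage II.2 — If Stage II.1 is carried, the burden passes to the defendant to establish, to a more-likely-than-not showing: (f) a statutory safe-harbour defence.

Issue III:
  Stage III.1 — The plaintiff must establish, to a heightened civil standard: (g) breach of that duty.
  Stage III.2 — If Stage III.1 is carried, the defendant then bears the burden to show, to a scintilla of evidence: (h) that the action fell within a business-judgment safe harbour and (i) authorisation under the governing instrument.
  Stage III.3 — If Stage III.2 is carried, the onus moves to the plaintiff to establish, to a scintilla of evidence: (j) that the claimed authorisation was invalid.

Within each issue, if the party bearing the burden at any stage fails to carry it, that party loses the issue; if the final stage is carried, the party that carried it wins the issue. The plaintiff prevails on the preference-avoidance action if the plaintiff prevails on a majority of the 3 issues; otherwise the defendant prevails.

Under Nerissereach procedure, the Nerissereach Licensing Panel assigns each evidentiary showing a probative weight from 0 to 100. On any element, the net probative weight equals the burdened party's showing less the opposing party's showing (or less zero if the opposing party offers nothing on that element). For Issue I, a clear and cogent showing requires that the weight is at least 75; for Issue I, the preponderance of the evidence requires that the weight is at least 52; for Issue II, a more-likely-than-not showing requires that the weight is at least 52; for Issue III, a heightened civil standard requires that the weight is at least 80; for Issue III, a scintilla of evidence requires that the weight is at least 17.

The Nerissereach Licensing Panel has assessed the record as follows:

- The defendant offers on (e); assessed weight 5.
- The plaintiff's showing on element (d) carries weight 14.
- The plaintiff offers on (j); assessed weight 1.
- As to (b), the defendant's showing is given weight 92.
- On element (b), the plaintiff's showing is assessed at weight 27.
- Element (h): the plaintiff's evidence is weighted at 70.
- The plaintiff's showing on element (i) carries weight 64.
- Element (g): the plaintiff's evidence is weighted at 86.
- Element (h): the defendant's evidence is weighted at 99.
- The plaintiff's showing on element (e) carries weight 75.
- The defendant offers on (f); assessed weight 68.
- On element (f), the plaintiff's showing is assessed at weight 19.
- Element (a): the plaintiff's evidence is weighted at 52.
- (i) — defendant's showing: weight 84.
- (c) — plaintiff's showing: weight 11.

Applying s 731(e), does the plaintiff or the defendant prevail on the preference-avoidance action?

plaintiff

— Issue I —
At Stage I.1 the plaintiff must meet the preponderance of the evidence (weight is at least 52): on (a) the weight is 52, ≥ 52, so (a) meets the standard.
  All elements met. The burden passes to the defendant.
At Stage I.2 the defendant must meet a clear and cogent showing (weight is at least 75): on (b) the weight is 92 less the opposing 27 gives net 65, which does not reach 75, so (b) does not meet the standard.
  Stage I.2 not carried; the defendant fails its burden.
The plaintiff prevails on this issue.
— Issue II —
Stage II.1 (plaintiff, a more-likely-than-not showing, weight is at least 52): (e) net 75−5=70 ≥ 52 — meets.
  Stage II.1 carried; the burden shifts to the defendant.
Stage II.2 (defendant, a more-likely-than-not showing, weight is at least 52): (f) net 68−19=49 < 52 — fails.
  Stage II.2 not carried; the defendant fails its burden.
So the plaintiff prevails on this issue.
— Issue III —
Stage III.1 — burden on plaintiff; standard: a heightened civil standard (weight is at least 80).
    (g): 86 ≥ 80 [met]
  Stage III.1 carried; the burden shifts to the defendant.
Stage III.2 — burden on defendant; standard: a scintilla of evidence (weight is at least 17).
    (h): 99 − 70 = 29 ≥ 17 [met]
    (i): 84 − 64 = 20 ≥ 17 [met]
  All elements met. The burden passes to the plaintiff.
Stage III.3 — burden on plaintiff; standard: a scintilla of evidence (weight is at least 17).
    (j): 1 < 17 [not met]
  Not every element is met, so the plaintiff fails to carry Stage III.3.
The defendant prevails on this issue.
Per-issue: Issue I → plaintiff; Issue II → plaintiff; Issue III → defendant. The plaintiff must prevail on a majority of issues; overall, the plaintiff prevails.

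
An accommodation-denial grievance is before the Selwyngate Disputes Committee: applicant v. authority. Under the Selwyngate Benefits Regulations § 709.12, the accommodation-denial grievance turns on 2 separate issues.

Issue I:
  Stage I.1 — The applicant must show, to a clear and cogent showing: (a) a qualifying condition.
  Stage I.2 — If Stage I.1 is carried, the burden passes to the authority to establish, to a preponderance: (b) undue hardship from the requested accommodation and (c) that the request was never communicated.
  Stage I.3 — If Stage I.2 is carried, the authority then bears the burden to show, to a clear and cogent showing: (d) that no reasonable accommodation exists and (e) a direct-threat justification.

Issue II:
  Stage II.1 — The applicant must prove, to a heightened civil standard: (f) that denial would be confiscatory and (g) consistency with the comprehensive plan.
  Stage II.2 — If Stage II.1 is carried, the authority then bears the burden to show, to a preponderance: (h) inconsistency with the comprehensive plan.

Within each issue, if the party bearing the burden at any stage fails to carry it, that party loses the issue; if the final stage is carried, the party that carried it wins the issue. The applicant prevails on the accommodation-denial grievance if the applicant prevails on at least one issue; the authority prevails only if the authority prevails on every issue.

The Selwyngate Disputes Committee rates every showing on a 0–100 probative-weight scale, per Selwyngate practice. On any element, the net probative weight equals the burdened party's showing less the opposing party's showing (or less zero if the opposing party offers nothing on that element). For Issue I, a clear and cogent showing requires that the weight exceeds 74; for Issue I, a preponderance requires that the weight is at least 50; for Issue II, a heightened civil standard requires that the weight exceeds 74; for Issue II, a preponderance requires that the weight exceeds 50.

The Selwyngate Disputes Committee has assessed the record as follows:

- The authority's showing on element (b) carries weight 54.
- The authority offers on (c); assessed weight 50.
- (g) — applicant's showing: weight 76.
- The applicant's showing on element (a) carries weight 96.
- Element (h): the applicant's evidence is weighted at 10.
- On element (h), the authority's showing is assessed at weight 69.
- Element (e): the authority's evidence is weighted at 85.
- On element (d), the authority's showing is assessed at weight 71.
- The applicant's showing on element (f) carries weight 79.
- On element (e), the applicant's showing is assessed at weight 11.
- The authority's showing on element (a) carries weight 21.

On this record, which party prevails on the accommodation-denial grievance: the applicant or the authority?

— Issue I —
At Stage I.1 the applicant must meet a clear and cogent showing (weight exceeds 74): on (a) the weight is 96 less the opposing 21 gives net 75, > 74, so (a) meets the standard.
  All elements met. The burden passes to the authority.
At Stage I.2 the authority must meet a preponderance (weight is at least 50): on (b) the weight is 54, which does reach 50, so (b) meets the standard; on (c) the weight is 50, ≥ 50, so (c) meets the standard.
  Stage I.2 is satisfied; the authority continues to bear the burden.
At Stage I.3 the authority must meet a clear and cogent showing (weight exceeds 74): on (d) the weight is 71, which does not exceed 74, so (d) does not meet the standard; on (e) the weight is 85 less the opposing 11 gives net 74, ≤ 74, so (e) does not meet the standard.
  The authority does not carry Stage I.3.
The analysis ends at Stage I.3; the applicant prevails on this issue.
— Issue II —
Stage II.1 (applicant, a heightened civil standard, weight exceeds 74): (f) 79 > 74 — meets; (g) 76 > 74 — meets.
  Stage II.1 carried; the burden shifts to the authority.
Stage II.2 (authority, a preponderance, weight exceeds 50): (h) net 69−10=59 > 50 — meets.
  Stage II.2 carried; the final stage is satisfied.
With every stage satisfied, the authority prevails on this issue.
Per-issue: Issue I → applicant; Issue II → authority. The applicant must prevail on at least one issue; overall, the applicant prevails.

applicant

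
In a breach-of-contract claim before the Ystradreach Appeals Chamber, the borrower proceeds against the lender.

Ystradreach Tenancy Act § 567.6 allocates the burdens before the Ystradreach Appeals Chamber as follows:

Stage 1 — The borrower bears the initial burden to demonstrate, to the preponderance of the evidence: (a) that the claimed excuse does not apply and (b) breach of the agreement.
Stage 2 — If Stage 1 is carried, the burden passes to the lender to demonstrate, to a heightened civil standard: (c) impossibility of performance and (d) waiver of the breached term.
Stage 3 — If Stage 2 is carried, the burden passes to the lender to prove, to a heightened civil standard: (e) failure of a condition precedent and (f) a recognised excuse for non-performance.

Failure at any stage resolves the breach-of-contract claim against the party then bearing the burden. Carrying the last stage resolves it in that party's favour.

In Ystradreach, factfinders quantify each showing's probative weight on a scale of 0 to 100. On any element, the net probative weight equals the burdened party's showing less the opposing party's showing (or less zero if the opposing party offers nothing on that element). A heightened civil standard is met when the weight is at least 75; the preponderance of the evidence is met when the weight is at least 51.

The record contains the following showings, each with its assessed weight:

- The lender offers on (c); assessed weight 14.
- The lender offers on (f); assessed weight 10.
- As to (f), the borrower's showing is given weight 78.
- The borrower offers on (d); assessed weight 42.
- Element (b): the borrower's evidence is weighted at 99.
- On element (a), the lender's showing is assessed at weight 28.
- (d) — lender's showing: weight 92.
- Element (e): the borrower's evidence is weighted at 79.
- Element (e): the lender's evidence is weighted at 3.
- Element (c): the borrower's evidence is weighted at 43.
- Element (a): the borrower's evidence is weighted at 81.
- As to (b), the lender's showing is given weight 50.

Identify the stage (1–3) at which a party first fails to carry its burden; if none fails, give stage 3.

Stage 1 — burden on borrower; standard: the preponderance of the evidence (weight is at least 51).
    (a): 81 − 28 = 53 ≥ 51 [met]
    (b): 99 − 50 = 49 < 51 [not met]
  Not every element is met, so the borrower fails to carry Stage 1.
The lender prevails.

stage 1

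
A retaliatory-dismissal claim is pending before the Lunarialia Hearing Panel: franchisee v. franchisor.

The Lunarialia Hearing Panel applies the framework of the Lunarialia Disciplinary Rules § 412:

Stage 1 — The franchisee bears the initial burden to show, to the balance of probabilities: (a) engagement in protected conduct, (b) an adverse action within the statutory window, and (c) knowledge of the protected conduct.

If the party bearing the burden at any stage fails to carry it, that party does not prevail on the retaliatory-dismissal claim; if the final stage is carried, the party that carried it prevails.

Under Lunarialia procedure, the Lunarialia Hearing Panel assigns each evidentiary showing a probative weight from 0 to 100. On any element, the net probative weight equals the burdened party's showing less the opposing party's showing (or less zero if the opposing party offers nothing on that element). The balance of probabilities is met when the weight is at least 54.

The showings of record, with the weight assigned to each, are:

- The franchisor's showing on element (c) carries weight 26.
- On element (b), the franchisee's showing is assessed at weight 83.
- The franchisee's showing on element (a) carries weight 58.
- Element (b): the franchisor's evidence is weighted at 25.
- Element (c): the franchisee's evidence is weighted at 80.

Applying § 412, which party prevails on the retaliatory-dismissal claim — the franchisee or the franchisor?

At Stage 1 the franchisee must meet the balance of probabilities (weight is at least 54): on (a) the weight is 58, which does reach 54, so (a) meets the standard; on (b) the weight is 83 less the opposing 25 gives net 58, which does reach 54, so (b) meets the standard; on (c) the weight is 80 less the opposing 26 gives net 54, which does reach 54, so (c) meets the standard.
  Stage 1 carried; the final stage is satisfied.
All stages carried — the franchisee prevails.

franchisee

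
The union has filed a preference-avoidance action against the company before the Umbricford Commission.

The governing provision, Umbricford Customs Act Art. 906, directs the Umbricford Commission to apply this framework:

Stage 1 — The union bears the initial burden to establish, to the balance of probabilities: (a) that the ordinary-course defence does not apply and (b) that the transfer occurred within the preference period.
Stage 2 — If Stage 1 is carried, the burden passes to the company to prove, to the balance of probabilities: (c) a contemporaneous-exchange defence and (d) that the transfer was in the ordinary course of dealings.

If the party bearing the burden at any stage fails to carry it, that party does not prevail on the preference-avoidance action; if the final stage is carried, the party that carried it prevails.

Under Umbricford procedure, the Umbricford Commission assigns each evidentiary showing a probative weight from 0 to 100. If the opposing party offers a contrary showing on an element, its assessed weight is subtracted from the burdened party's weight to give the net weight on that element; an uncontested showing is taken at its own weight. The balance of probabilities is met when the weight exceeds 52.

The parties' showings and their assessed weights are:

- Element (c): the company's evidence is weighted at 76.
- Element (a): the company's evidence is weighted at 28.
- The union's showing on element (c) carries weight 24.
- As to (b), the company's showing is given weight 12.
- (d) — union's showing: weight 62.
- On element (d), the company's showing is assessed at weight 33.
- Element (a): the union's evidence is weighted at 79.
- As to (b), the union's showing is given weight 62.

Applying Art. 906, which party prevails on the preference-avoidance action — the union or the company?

Stage 1 — burden on union; standard: the balance of probabilities (weight exceeds 52).
    (a): 79 − 28 = 51 ≤ 52 [not met]
    (b): 62 − 12 = 50 ≤ 52 [not met]
  Stage 1 not carried; the union fails its burden.
The company prevails.

company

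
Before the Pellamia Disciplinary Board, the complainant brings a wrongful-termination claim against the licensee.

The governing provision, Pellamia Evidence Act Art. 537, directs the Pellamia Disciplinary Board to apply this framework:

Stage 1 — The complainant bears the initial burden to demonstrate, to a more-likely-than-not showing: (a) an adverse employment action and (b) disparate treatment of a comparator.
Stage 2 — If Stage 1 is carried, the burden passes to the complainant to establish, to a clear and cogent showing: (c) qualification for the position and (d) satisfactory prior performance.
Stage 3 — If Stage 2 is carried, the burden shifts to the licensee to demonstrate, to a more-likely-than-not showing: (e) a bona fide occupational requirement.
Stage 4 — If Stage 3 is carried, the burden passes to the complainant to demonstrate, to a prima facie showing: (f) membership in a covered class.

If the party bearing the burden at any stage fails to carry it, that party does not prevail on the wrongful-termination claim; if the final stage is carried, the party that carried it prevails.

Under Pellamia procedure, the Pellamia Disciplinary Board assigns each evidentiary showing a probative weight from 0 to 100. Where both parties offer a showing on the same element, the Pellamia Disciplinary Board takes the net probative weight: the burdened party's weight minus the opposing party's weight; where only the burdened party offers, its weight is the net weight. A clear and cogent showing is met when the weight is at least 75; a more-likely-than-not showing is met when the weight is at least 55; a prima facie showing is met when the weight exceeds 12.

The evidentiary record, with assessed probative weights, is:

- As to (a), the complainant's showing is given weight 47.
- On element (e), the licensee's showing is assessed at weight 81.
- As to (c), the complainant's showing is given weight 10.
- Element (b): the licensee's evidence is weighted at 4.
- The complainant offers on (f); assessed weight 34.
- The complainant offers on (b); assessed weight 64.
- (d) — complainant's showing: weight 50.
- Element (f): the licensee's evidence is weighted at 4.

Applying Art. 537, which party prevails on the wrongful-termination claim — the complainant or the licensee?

licensee

Stage 1 (complainant, a more-likely-than-not showing, weight is at least 55): (a) 47 < 55 — fails; (b) net 64−4=60 ≥ 55 — meets.
  Stage 1 not carried; the complainant fails its burden.
The licensee prevails.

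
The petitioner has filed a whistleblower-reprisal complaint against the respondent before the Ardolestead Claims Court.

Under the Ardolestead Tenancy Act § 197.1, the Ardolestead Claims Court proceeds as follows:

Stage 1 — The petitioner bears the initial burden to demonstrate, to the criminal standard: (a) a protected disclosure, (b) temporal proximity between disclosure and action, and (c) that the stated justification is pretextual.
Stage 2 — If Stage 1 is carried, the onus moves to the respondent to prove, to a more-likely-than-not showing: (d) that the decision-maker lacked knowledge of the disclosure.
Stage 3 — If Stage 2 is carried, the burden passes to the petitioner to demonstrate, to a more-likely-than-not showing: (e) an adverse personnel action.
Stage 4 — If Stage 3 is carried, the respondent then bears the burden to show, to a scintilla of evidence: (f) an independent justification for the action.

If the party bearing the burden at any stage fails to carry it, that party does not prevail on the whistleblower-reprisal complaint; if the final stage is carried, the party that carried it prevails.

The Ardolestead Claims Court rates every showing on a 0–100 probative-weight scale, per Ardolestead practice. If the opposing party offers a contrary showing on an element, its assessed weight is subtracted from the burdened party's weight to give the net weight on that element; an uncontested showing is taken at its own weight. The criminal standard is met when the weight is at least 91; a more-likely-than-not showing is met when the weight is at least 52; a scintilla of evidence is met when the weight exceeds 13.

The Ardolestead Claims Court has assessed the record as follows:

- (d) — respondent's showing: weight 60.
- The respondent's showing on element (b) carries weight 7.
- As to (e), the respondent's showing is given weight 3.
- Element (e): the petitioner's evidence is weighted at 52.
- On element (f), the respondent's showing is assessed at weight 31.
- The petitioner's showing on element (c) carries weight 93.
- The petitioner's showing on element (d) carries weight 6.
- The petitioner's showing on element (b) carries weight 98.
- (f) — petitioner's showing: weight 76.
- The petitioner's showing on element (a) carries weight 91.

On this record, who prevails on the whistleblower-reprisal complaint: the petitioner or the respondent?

Stage 1 (petitioner, the criminal standard, weight is at least 91): (a) 91 ≥ 91 — meets; (b) net 98−7=91 ≥ 91 — meets; (c) 93 ≥ 91 — meets.
  Stage 1 is satisfied; the onus moves to the respondent.
Stage 2 (respondent, a more-likely-than-not showing, weight is at least 52): (d) net 60−6=54 ≥ 52 — meets.
  Stage 2 carried; the burden shifts to the petitioner.
Stage 3 (petitioner, a more-likely-than-not showing, weight is at least 52): (e) net 52−3=49 < 52 — fails.
  Not every element is met, so the petitioner fails to carry Stage 3.
The analysis ends at Stage 3; the respondent prevails.

respondent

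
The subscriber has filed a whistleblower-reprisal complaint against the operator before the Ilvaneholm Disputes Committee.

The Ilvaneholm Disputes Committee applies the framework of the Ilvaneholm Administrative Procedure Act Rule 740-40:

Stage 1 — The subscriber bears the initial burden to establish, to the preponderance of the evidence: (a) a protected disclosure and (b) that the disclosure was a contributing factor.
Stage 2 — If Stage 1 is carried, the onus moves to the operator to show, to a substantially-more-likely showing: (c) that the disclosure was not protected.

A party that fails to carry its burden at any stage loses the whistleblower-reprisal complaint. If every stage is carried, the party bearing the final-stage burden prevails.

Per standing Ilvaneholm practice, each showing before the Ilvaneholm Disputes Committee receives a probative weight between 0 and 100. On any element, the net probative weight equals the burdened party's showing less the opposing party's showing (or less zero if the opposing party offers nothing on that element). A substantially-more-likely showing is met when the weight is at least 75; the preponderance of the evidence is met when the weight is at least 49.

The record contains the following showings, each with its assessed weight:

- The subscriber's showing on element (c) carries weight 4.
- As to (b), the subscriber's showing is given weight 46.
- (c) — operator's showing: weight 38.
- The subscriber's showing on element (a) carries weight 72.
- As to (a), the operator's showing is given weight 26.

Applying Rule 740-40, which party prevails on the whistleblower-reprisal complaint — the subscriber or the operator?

operator

Stage 1 — burden on subscriber; standard: the preponderance of the evidence (weight is at least 49).
    (a): 72 − 26 = 46 < 49 [not met]
    (b): 46 < 49 [not met]
  Stage 1 not carried; the subscriber fails its burden.
The analysis ends at Stage 1; the operator prevails.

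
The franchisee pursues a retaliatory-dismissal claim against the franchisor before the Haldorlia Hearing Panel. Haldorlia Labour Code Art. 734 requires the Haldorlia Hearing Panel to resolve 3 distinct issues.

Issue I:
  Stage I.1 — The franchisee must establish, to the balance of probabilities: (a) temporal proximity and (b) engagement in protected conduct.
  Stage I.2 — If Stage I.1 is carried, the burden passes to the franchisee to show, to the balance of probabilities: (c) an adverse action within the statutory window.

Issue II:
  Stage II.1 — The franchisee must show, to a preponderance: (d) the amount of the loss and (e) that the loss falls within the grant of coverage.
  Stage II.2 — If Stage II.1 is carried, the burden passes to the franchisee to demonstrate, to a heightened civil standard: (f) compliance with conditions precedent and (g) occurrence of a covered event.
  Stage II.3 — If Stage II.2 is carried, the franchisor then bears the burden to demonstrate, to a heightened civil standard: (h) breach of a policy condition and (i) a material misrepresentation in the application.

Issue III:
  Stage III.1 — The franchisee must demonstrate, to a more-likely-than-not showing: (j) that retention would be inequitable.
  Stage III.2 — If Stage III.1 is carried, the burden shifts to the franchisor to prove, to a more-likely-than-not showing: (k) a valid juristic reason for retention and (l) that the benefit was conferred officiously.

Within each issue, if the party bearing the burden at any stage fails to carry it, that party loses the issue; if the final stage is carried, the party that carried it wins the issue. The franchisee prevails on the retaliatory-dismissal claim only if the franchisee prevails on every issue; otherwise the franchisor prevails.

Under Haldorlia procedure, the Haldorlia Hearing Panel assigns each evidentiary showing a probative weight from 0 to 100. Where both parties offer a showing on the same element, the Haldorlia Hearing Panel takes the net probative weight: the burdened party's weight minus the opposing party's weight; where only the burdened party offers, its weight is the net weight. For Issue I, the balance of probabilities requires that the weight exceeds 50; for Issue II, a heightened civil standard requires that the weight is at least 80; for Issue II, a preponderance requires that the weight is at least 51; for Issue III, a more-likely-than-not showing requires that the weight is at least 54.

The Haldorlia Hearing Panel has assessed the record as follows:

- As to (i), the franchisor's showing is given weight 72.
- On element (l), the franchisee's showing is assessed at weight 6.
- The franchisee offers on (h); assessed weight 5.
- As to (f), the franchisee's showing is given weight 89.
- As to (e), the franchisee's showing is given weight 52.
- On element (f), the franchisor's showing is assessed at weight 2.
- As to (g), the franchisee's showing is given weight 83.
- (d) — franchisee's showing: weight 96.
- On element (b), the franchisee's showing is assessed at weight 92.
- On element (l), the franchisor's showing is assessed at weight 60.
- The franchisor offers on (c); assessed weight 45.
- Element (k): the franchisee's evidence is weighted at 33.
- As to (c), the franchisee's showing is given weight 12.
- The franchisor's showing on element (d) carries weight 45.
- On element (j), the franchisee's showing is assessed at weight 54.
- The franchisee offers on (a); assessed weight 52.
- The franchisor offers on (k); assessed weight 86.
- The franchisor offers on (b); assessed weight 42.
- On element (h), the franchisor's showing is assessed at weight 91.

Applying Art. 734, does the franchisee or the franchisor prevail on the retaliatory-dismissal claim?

franchisor

— Issue I —
Stage I.1 — burden on franchisee; standard: the balance of probabilities (weight exceeds 50).
    (a): 52 > 50 [met]
    (b): 92 − 42 = 50 ≤ 50 [not met]
  Stage I.1 not carried; the franchisee fails its burden.
So the franchisor prevails on this issue.
— Issue II —
Stage II.1 — burden on franchisee; standard: a preponderance (weight is at least 51).
    (d): 96 − 45 = 51 ≥ 51 [met]
    (e): 52 ≥ 51 [met]
  Stage II.1 is satisfied; the franchisee continues to bear the burden.
Stage II.2 — burden on franchisee; standard: a heightened civil standard (weight is at least 80).
    (f): 89 − 2 = 87 ≥ 80 [met]
    (g): 83 ≥ 80 [met]
  Stage II.2 carried; the burden shifts to the franchisor.
Stage II.3 — burden on franchisor; standard: a heightened civil standard (weight is at least 80).
    (h): 91 − 5 = 86 ≥ 80 [met]
    (i): 72 < 80 [not met]
  The franchisor does not carry Stage II.3.
So the franchisee prevails on this issue.
— Issue III —
Stage III.1 (franchisee, a more-likely-than-not showing, weight is at least 54): (j) 54 ≥ 54 — meets.
  Stage III.1 carried; the burden shifts to the franchisor.
Stage III.2 (franchisor, a more-likely-than-not showing, weight is at least 54): (k) net 86−33=53 < 54 — fails; (l) net 60−6=54 ≥ 54 — meets.
  The franchisor does not carry Stage III.2.
The analysis ends at Stage III.2; the franchisee prevails on this issue.
Per-issue: Issue I → franchisor; Issue II → franchisee; Issue III → franchisee. The franchisee must prevail on every issue; overall, the franchisor prevails.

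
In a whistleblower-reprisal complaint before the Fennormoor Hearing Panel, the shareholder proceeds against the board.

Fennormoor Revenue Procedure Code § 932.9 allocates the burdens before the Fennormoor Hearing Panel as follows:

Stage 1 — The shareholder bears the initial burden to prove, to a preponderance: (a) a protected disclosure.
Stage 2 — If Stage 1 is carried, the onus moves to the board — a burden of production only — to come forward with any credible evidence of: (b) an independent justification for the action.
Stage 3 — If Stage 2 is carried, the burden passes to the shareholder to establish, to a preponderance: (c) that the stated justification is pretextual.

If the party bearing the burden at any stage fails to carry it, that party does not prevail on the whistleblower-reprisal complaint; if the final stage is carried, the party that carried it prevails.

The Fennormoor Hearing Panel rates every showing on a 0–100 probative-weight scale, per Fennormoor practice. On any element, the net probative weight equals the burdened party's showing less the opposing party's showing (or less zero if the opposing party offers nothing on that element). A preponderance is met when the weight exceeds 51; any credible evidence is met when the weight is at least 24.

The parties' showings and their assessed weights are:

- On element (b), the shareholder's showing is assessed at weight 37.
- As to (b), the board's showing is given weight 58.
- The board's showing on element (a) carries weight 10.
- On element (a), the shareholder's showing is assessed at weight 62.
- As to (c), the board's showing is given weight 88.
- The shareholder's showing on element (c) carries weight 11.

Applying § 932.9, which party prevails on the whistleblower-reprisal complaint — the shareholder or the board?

Stage 1 (shareholder, a preponderance, weight exceeds 51): (a) net 62−10=52 > 51 — meets.
  The shareholder carries Stage 1; the board now bears the burden.
Stage 2 (board, any credible evidence, weight is at least 24): (b) net 58−37=21 < 24 — fails.
  Not every element is met, so the board fails to carry Stage 2.
So the shareholder prevails.

shareholder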